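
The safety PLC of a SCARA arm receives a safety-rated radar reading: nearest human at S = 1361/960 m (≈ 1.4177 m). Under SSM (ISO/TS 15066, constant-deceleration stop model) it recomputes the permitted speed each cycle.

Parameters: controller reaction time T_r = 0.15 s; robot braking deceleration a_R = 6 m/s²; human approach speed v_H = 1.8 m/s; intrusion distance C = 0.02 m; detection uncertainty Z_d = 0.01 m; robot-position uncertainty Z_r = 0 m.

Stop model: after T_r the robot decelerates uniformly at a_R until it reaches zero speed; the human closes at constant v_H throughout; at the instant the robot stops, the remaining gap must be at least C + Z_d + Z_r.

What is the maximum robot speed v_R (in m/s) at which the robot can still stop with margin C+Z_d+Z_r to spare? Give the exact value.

v_R_max = 37/20 m/s = 1.8500 m/s

quadratic (1/12)·v² + (9/20)·v + (-1073/960) = 0
  disc = (9/20)² − 4·(1/12)·(-1073/960) = 8281/14400 ; √disc = 91/120
  v_R = (−(9/20) + 91/120) / (2·(1/12)) = 37/20 m/s
check:
T_s = v_R/a_R = (37/20)/6 = 0.3083 s
robot in T_r: 1.8500·0.1500 = 0.2775 m
braking distance = 1.8500²/(2·6.0000) = 0.2852 m
human closes 1.8000·0.4583 = 0.8250 m
C+Z_d+Z_r = 0.0200+0.0100+0.0000 = 0.0300 m
sum ≈ 0.2775+0.2852+0.8250+0.0300 ≈ 1.4177 m = S ✓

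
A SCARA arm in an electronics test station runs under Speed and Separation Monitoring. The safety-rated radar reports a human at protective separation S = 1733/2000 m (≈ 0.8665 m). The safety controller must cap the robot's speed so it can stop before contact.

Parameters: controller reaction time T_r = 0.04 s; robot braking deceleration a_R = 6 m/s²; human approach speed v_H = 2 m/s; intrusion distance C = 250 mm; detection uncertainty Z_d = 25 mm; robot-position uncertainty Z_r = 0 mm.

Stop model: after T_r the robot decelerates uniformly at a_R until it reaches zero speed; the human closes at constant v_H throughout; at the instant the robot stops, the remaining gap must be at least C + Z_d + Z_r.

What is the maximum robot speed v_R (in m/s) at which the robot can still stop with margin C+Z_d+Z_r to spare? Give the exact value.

collect terms ⇒ (1/12)·v_R² + (28/75)·v_R + (-1023/2000) = 0
  disc = (28/75)² − 4·(1/12)·(-1023/2000) = 27889/90000 ; √disc = 167/300
  v_R = (−(28/75) + 167/300) / (2·(1/12)) = 11/10 m/s
check:
braking lasts T_s = (11/10)/6 = 0.1833 s
reaction-phase robot travel = 1.1000·0.0400 = 0.0440 m
robot under decel: 1.1000²/(2·6.0000) = 0.1008 m
person approaches 2.0000·(0.0400+0.1833) = 0.4467 m
margins: 0.2500+0.0250+0.0000 = 0.2750 m
sum ≈ 0.0440+0.1008+0.4467+0.2750 ≈ 0.8665 m = S ✓

v_R_max = 11/10 m/s = 1.1000 m/s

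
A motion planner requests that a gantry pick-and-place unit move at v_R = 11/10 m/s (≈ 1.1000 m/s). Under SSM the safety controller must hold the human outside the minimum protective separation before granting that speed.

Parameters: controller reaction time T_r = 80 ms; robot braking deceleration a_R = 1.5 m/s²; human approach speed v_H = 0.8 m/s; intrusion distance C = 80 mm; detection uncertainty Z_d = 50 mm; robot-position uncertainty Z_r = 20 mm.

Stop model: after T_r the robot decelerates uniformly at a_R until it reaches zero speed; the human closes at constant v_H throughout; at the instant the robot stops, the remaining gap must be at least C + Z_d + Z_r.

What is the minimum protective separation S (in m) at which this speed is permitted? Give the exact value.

T_s = v_R/a_R = (11/10)/(3/2) = 0.7333 s
reaction-phase robot travel = 1.1000·0.0800 = 0.0880 m
braking distance = 1.1000²/(2·1.5000) = 0.4033 m
person approaches 0.8000·(0.0800+0.7333) = 0.6507 m
C+Z_d+Z_r = 0.0800+0.0500+0.0200 = 0.1500 m
S_min ≈ 0.0880+0.4033+0.6507+0.1500  ⇒  S_min = 323/250 m

S_min = 323/250 m = 1.2920 m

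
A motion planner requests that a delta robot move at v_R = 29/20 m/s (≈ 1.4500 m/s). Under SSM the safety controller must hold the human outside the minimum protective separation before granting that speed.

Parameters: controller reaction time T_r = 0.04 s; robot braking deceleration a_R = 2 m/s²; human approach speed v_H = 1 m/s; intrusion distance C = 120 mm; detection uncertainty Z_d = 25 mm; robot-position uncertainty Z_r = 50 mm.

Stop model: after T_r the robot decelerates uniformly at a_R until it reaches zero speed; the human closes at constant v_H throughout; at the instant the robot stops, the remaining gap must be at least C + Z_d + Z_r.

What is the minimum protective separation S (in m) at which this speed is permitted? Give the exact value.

braking lasts T_s = (29/20)/2 = 0.7250 s
reaction-phase robot travel = 1.4500·0.0400 = 0.0580 m
braking distance = 1.4500²/(2·2.0000) = 0.5256 m
human closes 1.0000·0.7650 = 0.7650 m
C+Z_d+Z_r = 0.1200+0.0250+0.0500 = 0.1950 m
S_min ≈ 0.0580+0.5256+0.7650+0.1950  ⇒  S_min = 12349/8000 m

S_min = 12349/8000 m = 1.5436 m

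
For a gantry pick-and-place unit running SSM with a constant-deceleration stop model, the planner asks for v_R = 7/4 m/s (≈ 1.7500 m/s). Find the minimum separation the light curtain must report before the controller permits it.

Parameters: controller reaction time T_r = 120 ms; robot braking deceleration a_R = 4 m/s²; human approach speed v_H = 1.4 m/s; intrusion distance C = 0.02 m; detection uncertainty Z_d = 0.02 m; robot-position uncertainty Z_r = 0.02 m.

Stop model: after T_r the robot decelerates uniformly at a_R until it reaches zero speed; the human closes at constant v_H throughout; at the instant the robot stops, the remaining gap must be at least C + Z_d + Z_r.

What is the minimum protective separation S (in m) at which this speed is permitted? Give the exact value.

stop time T_s = (7/4)/4 = 0.4375 s
robot covers v_R·T_r = 1.7500·0.1200 = 0.2100 m before braking
braking distance = 1.7500²/(2·4.0000) = 0.3828 m
human closes 1.4000·0.5575 = 0.7805 m
C+Z_d+Z_r = 0.0200+0.0200+0.0200 = 0.0600 m
S_min ≈ 0.2100+0.3828+0.7805+0.0600  ⇒  S_min = 22933/16000 m

S_min = 22933/16000 m = 1.4333 m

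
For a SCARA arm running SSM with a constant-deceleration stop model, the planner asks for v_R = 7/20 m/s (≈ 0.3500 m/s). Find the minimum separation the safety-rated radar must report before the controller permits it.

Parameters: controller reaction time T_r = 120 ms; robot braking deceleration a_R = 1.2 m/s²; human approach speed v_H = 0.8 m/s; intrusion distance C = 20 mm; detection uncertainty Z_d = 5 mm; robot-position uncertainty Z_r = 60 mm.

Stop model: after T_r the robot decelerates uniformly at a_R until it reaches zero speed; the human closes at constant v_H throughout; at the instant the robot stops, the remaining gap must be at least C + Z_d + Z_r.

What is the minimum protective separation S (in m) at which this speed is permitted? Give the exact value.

braking lasts T_s = (7/20)/(6/5) = 0.2917 s
robot covers v_R·T_r = 0.3500·0.1200 = 0.0420 m before braking
robot covers 0.3500·0.2917 − ½·1.2000·0.2917² = 0.0510 m while stopping
human closes 0.8000·0.4117 = 0.3293 m
C+Z_d+Z_r = 0.0200+0.0050+0.0600 = 0.0850 m
S_min ≈ 0.0420+0.0510+0.3293+0.0850  ⇒  S_min = 4059/8000 m

S_min = 4059/8000 m = 0.5074 m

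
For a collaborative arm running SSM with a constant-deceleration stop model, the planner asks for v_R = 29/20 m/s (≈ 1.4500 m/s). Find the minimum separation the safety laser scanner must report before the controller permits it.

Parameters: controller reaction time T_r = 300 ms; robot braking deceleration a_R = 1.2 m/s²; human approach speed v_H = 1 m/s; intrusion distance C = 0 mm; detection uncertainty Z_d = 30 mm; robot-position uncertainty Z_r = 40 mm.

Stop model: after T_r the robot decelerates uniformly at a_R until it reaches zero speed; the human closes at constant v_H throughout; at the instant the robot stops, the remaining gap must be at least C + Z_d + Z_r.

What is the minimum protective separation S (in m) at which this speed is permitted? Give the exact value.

S_min = 4623/1600 m = 2.8894 m

T_s = v_R/a_R = (29/20)/(6/5) = 1.2083 s
robot in T_r: 1.4500·0.3000 = 0.4350 m
braking distance = 1.4500²/(2·1.2000) = 0.8760 m
human over T_r+T_s: 1.0000·(0.3000+1.2083) = 1.5083 m
margins: 0.0000+0.0300+0.0400 = 0.0700 m
S_min ≈ 0.4350+0.8760+1.5083+0.0700  ⇒  S_min = 4623/1600 m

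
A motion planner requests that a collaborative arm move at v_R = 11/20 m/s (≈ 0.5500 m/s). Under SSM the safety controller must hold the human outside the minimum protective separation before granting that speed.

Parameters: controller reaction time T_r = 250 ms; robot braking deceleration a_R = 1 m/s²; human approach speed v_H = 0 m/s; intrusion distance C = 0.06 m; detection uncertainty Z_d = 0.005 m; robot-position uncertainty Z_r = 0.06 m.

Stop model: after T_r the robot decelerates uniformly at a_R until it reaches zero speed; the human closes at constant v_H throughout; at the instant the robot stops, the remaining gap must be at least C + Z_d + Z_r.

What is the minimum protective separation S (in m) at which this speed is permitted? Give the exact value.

S_min = 331/800 m = 0.4138 m

T_s = v_R/a_R = (11/20)/1 = 0.5500 s
robot in T_r: 0.5500·0.2500 = 0.1375 m
braking distance = 0.5500²/(2·1.0000) = 0.1512 m
person approaches 0.0000·(0.2500+0.5500) = 0.0000 m
residual clearance needed = 0.0600+0.0050+0.0600 = 0.1250 m
S_min ≈ 0.1375+0.1512+0.0000+0.1250  ⇒  S_min = 331/800 m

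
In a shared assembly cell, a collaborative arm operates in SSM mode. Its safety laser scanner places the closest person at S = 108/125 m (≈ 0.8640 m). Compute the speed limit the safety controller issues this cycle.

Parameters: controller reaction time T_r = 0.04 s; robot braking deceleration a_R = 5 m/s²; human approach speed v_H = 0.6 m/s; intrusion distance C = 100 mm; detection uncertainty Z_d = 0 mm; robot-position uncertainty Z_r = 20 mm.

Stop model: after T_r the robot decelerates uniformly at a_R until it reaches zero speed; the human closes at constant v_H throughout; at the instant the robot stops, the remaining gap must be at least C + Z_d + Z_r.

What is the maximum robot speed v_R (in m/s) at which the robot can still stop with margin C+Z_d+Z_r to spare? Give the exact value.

quadratic (1/10)·v² + (4/25)·v + (-18/25) = 0
  disc = (4/25)² − 4·(1/10)·(-18/25) = 196/625 ; √disc = 14/25
  v_R = (−(4/25) + 14/25) / (2·(1/10)) = 2 m/s
check:
T_s = v_R/a_R = 2/5 = 0.4000 s
robot in T_r: 2.0000·0.0400 = 0.0800 m
robot under decel: 2.0000²/(2·5.0000) = 0.4000 m
human over T_r+T_s: 0.6000·(0.0400+0.4000) = 0.2640 m
residual clearance needed = 0.1000+0.0000+0.0200 = 0.1200 m
sum ≈ 0.0800+0.4000+0.2640+0.1200 ≈ 0.8640 m = S ✓

v_R_max = 2 m/s = 2.0000 m/s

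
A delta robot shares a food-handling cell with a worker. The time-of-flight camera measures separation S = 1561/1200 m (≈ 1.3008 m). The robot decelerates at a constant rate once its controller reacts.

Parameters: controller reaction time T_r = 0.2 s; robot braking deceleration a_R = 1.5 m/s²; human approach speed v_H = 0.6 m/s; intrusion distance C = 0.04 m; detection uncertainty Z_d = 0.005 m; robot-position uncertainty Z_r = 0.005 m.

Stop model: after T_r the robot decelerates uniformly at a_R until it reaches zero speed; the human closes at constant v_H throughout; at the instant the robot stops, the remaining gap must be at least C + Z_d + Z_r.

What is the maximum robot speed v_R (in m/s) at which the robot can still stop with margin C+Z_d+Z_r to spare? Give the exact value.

collect terms ⇒ (1/3)·v_R² + (3/5)·v_R + (-1357/1200) = 0
  disc = (3/5)² − 4·(1/3)·(-1357/1200) = 1681/900 ; √disc = 41/30
  v_R = (−(3/5) + 41/30) / (2·(1/3)) = 23/20 m/s
check:
T_s = v_R/a_R = (23/20)/(3/2) = 0.7667 s
reaction-phase robot travel = 1.1500·0.2000 = 0.2300 m
robot covers 1.1500·0.7667 − ½·1.5000·0.7667² = 0.4408 m while stopping
human closes 0.6000·0.9667 = 0.5800 m
residual clearance needed = 0.0400+0.0050+0.0050 = 0.0500 m
sum ≈ 0.2300+0.4408+0.5800+0.0500 ≈ 1.3008 m = S ✓

v_R_max = 23/20 m/s = 1.1500 m/s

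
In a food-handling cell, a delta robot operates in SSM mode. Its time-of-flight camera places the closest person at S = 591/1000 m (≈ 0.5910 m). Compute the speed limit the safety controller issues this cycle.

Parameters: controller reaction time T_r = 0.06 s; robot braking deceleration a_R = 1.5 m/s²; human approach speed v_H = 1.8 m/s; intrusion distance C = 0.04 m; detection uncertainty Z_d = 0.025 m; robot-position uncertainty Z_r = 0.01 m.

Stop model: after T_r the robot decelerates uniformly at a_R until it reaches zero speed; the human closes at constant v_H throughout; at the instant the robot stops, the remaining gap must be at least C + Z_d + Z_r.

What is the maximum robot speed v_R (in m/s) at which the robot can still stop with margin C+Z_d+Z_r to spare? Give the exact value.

collect terms ⇒ (1/3)·v_R² + (63/50)·v_R + (-51/125) = 0
  disc = (63/50)² − 4·(1/3)·(-51/125) = 5329/2500 ; √disc = 73/50
  v_R = (−(63/50) + 73/50) / (2·(1/3)) = 3/10 m/s
check:
stop time T_s = (3/10)/(3/2) = 0.2000 s
robot in T_r: 0.3000·0.0600 = 0.0180 m
robot under decel: 0.3000²/(2·1.5000) = 0.0300 m
human over T_r+T_s: 1.8000·(0.0600+0.2000) = 0.4680 m
C+Z_d+Z_r = 0.0400+0.0250+0.0100 = 0.0750 m
sum ≈ 0.0180+0.0300+0.4680+0.0750 ≈ 0.5910 m = S ✓

v_R_max = 3/10 m/s = 0.3000 m/s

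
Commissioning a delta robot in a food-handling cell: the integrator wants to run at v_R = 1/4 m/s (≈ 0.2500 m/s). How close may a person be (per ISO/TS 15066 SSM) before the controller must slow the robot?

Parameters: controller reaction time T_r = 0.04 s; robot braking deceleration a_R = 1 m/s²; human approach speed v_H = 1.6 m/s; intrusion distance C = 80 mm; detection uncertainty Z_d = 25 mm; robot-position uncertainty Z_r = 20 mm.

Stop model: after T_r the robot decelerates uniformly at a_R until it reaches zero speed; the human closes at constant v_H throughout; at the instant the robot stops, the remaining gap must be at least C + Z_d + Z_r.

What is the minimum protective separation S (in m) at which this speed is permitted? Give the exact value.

S_min = 2521/4000 m = 0.6302 m

braking lasts T_s = (1/4)/1 = 0.2500 s
robot in T_r: 0.2500·0.0400 = 0.0100 m
braking distance = 0.2500²/(2·1.0000) = 0.0312 m
human closes 1.6000·0.2900 = 0.4640 m
residual clearance needed = 0.0800+0.0250+0.0200 = 0.1250 m
S_min ≈ 0.0100+0.0312+0.4640+0.1250  ⇒  S_min = 2521/4000 m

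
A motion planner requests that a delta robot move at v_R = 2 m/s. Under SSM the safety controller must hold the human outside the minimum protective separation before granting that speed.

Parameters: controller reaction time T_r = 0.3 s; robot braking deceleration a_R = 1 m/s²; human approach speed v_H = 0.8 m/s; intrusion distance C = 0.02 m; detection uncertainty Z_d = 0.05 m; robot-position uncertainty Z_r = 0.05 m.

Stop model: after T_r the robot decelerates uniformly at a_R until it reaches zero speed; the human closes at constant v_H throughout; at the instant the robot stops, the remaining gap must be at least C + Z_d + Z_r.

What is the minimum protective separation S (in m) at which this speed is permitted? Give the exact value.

S_min = 114/25 m = 4.5600 m

braking lasts T_s = 2/1 = 2.0000 s
robot in T_r: 2.0000·0.3000 = 0.6000 m
robot covers 2.0000·2.0000 − ½·1.0000·2.0000² = 2.0000 m while stopping
human over T_r+T_s: 0.8000·(0.3000+2.0000) = 1.8400 m
C+Z_d+Z_r = 0.0200+0.0500+0.0500 = 0.1200 m
S_min ≈ 0.6000+2.0000+1.8400+0.1200  ⇒  S_min = 114/25 m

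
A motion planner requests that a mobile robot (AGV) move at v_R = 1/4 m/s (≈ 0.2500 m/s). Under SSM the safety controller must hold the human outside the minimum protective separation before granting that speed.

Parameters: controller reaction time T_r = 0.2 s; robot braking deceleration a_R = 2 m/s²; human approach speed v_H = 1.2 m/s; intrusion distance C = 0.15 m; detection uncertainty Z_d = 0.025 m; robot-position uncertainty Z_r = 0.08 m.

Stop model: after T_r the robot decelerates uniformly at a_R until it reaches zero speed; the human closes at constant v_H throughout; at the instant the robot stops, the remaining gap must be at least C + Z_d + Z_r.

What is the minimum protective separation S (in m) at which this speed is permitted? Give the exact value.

S_min = 1137/1600 m = 0.7106 m

braking lasts T_s = (1/4)/2 = 0.1250 s
robot covers v_R·T_r = 0.2500·0.2000 = 0.0500 m before braking
braking distance = 0.2500²/(2·2.0000) = 0.0156 m
human closes 1.2000·0.3250 = 0.3900 m
residual clearance needed = 0.1500+0.0250+0.0800 = 0.2550 m
S_min ≈ 0.0500+0.0156+0.3900+0.2550  ⇒  S_min = 1137/1600 m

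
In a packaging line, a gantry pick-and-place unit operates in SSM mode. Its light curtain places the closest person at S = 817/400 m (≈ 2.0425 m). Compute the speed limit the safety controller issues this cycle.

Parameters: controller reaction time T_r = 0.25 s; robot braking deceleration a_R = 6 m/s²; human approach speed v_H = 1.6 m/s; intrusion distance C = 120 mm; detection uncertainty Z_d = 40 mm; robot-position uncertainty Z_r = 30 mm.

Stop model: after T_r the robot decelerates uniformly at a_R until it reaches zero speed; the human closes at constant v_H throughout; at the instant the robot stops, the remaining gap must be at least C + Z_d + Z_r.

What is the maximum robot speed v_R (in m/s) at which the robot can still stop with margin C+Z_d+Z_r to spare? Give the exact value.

collect terms ⇒ (1/12)·v_R² + (31/60)·v_R + (-581/400) = 0
  disc = (31/60)² − 4·(1/12)·(-581/400) = 169/225 ; √disc = 13/15
  v_R = (−(31/60) + 13/15) / (2·(1/12)) = 21/10 m/s
check:
T_s = v_R/a_R = (21/10)/6 = 0.3500 s
robot covers v_R·T_r = 2.1000·0.2500 = 0.5250 m before braking
robot covers 2.1000·0.3500 − ½·6.0000·0.3500² = 0.3675 m while stopping
person approaches 1.6000·(0.2500+0.3500) = 0.9600 m
C+Z_d+Z_r = 0.1200+0.0400+0.0300 = 0.1900 m
sum ≈ 0.5250+0.3675+0.9600+0.1900 ≈ 2.0425 m = S ✓

v_R_max = 21/10 m/s = 2.1000 m/s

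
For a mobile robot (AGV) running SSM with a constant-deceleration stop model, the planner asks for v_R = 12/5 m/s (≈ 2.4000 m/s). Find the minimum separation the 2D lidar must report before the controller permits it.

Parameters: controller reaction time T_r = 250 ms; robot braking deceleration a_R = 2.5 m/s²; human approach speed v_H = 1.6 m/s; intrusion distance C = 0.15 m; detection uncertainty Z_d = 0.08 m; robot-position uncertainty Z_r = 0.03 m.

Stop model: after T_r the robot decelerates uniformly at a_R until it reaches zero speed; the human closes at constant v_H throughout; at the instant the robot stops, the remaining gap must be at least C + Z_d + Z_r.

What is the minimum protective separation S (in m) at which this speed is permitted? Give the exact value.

stop time T_s = (12/5)/(5/2) = 0.9600 s
reaction-phase robot travel = 2.4000·0.2500 = 0.6000 m
robot under decel: 2.4000²/(2·2.5000) = 1.1520 m
person approaches 1.6000·(0.2500+0.9600) = 1.9360 m
C+Z_d+Z_r = 0.1500+0.0800+0.0300 = 0.2600 m
S_min ≈ 0.6000+1.1520+1.9360+0.2600  ⇒  S_min = 987/250 m

S_min = 987/250 m = 3.9480 m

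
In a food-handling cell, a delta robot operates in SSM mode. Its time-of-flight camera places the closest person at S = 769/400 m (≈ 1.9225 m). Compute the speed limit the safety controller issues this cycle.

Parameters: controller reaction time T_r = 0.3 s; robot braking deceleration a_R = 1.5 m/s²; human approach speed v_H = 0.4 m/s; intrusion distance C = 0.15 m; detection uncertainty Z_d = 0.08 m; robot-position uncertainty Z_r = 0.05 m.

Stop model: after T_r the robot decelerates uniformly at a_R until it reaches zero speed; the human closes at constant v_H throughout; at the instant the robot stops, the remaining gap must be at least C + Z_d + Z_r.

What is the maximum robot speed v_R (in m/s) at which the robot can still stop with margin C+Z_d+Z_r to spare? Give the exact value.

v_R_max = 29/20 m/s = 1.4500 m/s

quadratic (1/3)·v² + (17/30)·v + (-609/400) = 0
  disc = (17/30)² − 4·(1/3)·(-609/400) = 529/225 ; √disc = 23/15
  v_R = (−(17/30) + 23/15) / (2·(1/3)) = 29/20 m/s
check:
stop time T_s = (29/20)/(3/2) = 0.9667 s
robot covers v_R·T_r = 1.4500·0.3000 = 0.4350 m before braking
braking distance = 1.4500²/(2·1.5000) = 0.7008 m
human over T_r+T_s: 0.4000·(0.3000+0.9667) = 0.5067 m
margins: 0.1500+0.0800+0.0500 = 0.2800 m
sum ≈ 0.4350+0.7008+0.5067+0.2800 ≈ 1.9225 m = S ✓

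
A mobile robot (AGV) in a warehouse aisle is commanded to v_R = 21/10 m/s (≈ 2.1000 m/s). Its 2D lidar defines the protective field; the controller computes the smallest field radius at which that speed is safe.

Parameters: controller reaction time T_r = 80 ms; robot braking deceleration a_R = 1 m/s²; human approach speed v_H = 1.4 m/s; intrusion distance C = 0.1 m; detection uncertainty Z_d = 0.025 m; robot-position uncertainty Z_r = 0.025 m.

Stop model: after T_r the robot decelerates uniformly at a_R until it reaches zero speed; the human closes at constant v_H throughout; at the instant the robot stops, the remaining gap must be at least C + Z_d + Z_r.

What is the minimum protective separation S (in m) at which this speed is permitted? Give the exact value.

S_min = 223/40 m = 5.5750 m

braking lasts T_s = (21/10)/1 = 2.1000 s
robot covers v_R·T_r = 2.1000·0.0800 = 0.1680 m before braking
robot covers 2.1000·2.1000 − ½·1.0000·2.1000² = 2.2050 m while stopping
human closes 1.4000·2.1800 = 3.0520 m
margins: 0.1000+0.0250+0.0250 = 0.1500 m
S_min ≈ 0.1680+2.2050+3.0520+0.1500  ⇒  S_min = 223/40 m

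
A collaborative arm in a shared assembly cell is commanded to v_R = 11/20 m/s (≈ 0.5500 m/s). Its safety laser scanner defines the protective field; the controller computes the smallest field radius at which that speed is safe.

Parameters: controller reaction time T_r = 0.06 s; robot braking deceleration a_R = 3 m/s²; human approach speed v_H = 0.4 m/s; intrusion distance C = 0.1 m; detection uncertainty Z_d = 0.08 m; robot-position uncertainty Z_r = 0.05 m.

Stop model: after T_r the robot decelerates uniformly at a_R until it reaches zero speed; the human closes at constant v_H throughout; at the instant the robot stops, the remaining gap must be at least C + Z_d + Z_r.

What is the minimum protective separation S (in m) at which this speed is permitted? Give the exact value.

stop time T_s = (11/20)/3 = 0.1833 s
reaction-phase robot travel = 0.5500·0.0600 = 0.0330 m
robot covers 0.5500·0.1833 − ½·3.0000·0.1833² = 0.0504 m while stopping
human over T_r+T_s: 0.4000·(0.0600+0.1833) = 0.0973 m
margins: 0.1000+0.0800+0.0500 = 0.2300 m
S_min ≈ 0.0330+0.0504+0.0973+0.2300  ⇒  S_min = 1643/4000 m

S_min = 1643/4000 m = 0.4108 m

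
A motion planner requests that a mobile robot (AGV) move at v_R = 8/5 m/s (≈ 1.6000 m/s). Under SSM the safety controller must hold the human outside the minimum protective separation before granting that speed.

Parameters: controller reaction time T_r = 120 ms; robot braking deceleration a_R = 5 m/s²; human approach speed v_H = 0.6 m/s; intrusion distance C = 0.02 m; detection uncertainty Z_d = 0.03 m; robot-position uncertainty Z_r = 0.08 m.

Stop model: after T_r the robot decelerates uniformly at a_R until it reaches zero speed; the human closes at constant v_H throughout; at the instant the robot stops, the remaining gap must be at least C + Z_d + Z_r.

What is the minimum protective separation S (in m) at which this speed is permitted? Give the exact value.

S_min = 421/500 m = 0.8420 m

braking lasts T_s = (8/5)/5 = 0.3200 s
reaction-phase robot travel = 1.6000·0.1200 = 0.1920 m
robot under decel: 1.6000²/(2·5.0000) = 0.2560 m
person approaches 0.6000·(0.1200+0.3200) = 0.2640 m
C+Z_d+Z_r = 0.0200+0.0300+0.0800 = 0.1300 m
S_min ≈ 0.1920+0.2560+0.2640+0.1300  ⇒  S_min = 421/500 m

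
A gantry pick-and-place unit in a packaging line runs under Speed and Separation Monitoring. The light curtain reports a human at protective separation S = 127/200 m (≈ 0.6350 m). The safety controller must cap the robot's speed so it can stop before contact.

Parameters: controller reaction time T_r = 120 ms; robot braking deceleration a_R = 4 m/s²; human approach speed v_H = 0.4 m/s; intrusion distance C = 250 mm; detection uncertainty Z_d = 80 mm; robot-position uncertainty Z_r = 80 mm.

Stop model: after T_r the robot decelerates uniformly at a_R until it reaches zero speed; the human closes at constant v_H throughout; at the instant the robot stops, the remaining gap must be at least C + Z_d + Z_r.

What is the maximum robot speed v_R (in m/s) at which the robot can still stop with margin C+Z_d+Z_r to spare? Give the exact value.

collect terms ⇒ (1/8)·v_R² + (11/50)·v_R + (-177/1000) = 0
  disc = (11/50)² − 4·(1/8)·(-177/1000) = 1369/10000 ; √disc = 37/100
  v_R = (−(11/50) + 37/100) / (2·(1/8)) = 3/5 m/s
check:
stop time T_s = (3/5)/4 = 0.1500 s
reaction-phase robot travel = 0.6000·0.1200 = 0.0720 m
robot under decel: 0.6000²/(2·4.0000) = 0.0450 m
person approaches 0.4000·(0.1200+0.1500) = 0.1080 m
margins: 0.2500+0.0800+0.0800 = 0.4100 m
sum ≈ 0.0720+0.0450+0.1080+0.4100 ≈ 0.6350 m = S ✓

v_R_max = 3/5 m/s = 0.6000 m/s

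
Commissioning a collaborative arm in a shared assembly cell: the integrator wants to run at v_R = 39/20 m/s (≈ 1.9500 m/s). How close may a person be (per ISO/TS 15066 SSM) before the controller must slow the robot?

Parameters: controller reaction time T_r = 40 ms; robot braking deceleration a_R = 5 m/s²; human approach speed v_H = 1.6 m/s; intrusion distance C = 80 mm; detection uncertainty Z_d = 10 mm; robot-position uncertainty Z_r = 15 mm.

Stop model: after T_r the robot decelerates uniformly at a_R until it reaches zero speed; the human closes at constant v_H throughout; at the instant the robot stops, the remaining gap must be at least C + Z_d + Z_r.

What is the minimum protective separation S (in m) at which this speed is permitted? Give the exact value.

S_min = 1001/800 m = 1.2512 m

stop time T_s = (39/20)/5 = 0.3900 s
robot covers v_R·T_r = 1.9500·0.0400 = 0.0780 m before braking
braking distance = 1.9500²/(2·5.0000) = 0.3802 m
person approaches 1.6000·(0.0400+0.3900) = 0.6880 m
C+Z_d+Z_r = 0.0800+0.0100+0.0150 = 0.1050 m
S_min ≈ 0.0780+0.3802+0.6880+0.1050  ⇒  S_min = 1001/800 m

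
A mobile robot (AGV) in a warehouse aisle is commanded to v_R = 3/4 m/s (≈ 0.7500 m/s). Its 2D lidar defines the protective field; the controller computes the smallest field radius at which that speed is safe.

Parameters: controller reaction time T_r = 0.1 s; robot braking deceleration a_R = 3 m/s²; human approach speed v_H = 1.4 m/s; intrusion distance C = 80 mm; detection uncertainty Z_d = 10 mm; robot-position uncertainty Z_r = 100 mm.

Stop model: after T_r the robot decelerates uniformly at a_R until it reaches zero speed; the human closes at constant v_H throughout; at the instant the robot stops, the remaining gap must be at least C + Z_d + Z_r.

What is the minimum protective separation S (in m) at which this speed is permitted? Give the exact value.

S_min = 679/800 m = 0.8488 m

braking lasts T_s = (3/4)/3 = 0.2500 s
robot in T_r: 0.7500·0.1000 = 0.0750 m
robot covers 0.7500·0.2500 − ½·3.0000·0.2500² = 0.0938 m while stopping
human over T_r+T_s: 1.4000·(0.1000+0.2500) = 0.4900 m
residual clearance needed = 0.0800+0.0100+0.1000 = 0.1900 m
S_min ≈ 0.0750+0.0938+0.4900+0.1900  ⇒  S_min = 679/800 m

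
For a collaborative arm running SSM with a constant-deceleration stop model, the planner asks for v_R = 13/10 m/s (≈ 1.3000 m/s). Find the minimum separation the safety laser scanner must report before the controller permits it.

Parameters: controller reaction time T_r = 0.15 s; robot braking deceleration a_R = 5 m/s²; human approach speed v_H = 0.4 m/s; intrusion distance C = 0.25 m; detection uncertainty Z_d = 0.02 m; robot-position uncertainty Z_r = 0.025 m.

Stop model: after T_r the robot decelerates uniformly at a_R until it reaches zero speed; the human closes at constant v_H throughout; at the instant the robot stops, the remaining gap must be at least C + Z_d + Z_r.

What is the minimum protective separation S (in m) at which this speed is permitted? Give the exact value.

S_min = 823/1000 m = 0.8230 m

stop time T_s = (13/10)/5 = 0.2600 s
reaction-phase robot travel = 1.3000·0.1500 = 0.1950 m
braking distance = 1.3000²/(2·5.0000) = 0.1690 m
human over T_r+T_s: 0.4000·(0.1500+0.2600) = 0.1640 m
margins: 0.2500+0.0200+0.0250 = 0.2950 m
S_min ≈ 0.1950+0.1690+0.1640+0.2950  ⇒  S_min = 823/1000 m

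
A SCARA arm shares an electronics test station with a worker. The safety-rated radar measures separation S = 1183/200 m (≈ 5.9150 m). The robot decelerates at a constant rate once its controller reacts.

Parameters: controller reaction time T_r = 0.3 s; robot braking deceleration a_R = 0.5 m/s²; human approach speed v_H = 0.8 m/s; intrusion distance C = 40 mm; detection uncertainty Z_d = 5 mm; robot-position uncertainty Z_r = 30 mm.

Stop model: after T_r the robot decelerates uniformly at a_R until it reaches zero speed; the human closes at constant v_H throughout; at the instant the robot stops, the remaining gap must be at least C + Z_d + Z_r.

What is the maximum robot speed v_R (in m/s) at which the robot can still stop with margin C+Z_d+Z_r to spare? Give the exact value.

v_R_max = 8/5 m/s = 1.6000 m/s

collect terms ⇒ (1)·v_R² + (19/10)·v_R + (-28/5) = 0
  disc = (19/10)² − 4·(1)·(-28/5) = 2601/100 ; √disc = 51/10
  v_R = (−(19/10) + 51/10) / (2·(1)) = 8/5 m/s
check:
T_s = v_R/a_R = (8/5)/(1/2) = 3.2000 s
robot covers v_R·T_r = 1.6000·0.3000 = 0.4800 m before braking
braking distance = 1.6000²/(2·0.5000) = 2.5600 m
human closes 0.8000·3.5000 = 2.8000 m
margins: 0.0400+0.0050+0.0300 = 0.0750 m
sum ≈ 0.4800+2.5600+2.8000+0.0750 ≈ 5.9150 m = S ✓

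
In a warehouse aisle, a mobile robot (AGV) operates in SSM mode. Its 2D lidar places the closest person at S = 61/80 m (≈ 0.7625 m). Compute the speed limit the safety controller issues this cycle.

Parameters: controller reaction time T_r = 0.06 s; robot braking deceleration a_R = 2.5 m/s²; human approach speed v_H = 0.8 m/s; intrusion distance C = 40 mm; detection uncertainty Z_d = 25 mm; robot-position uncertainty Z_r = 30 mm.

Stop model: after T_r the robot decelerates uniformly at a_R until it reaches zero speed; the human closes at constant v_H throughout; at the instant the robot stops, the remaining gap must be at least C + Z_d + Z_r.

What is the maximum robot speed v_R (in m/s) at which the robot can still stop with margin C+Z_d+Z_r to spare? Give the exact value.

at the boundary: (1/5)·v² + (19/50)·v + (-1239/2000) = 0
  disc = (19/50)² − 4·(1/5)·(-1239/2000) = 16/25 ; √disc = 4/5
  v_R = (−(19/50) + 4/5) / (2·(1/5)) = 21/20 m/s
check:
stop time T_s = (21/20)/(5/2) = 0.4200 s
robot in T_r: 1.0500·0.0600 = 0.0630 m
robot covers 1.0500·0.4200 − ½·2.5000·0.4200² = 0.2205 m while stopping
human closes 0.8000·0.4800 = 0.3840 m
residual clearance needed = 0.0400+0.0250+0.0300 = 0.0950 m
sum ≈ 0.0630+0.2205+0.3840+0.0950 ≈ 0.7625 m = S ✓

v_R_max = 21/20 m/s = 1.0500 m/s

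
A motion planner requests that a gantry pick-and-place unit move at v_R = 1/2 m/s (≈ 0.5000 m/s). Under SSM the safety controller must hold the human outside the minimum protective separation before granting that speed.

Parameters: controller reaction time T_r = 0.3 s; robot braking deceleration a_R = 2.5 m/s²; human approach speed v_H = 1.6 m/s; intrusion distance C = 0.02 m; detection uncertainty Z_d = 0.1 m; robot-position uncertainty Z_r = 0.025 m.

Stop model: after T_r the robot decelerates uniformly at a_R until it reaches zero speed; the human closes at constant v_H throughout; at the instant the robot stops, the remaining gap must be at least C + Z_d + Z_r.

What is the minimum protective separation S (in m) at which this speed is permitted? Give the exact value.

S_min = 229/200 m = 1.1450 m

stop time T_s = (1/2)/(5/2) = 0.2000 s
reaction-phase robot travel = 0.5000·0.3000 = 0.1500 m
robot under decel: 0.5000²/(2·2.5000) = 0.0500 m
person approaches 1.6000·(0.3000+0.2000) = 0.8000 m
C+Z_d+Z_r = 0.0200+0.1000+0.0250 = 0.1450 m
S_min ≈ 0.1500+0.0500+0.8000+0.1450  ⇒  S_min = 229/200 m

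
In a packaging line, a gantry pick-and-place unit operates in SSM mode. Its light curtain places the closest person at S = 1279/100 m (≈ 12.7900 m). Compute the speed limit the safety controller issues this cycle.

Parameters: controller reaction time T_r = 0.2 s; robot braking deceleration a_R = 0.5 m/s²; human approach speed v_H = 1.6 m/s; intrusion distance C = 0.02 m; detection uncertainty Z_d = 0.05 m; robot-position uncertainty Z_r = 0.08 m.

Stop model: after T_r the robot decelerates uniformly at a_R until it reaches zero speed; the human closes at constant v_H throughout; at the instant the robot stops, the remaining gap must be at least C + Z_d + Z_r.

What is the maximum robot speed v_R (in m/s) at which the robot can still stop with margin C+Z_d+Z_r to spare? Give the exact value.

quadratic (1)·v² + (17/5)·v + (-308/25) = 0
  disc = (17/5)² − 4·(1)·(-308/25) = 1521/25 ; √disc = 39/5
  v_R = (−(17/5) + 39/5) / (2·(1)) = 11/5 m/s
check:
T_s = v_R/a_R = (11/5)/(1/2) = 4.4000 s
robot covers v_R·T_r = 2.2000·0.2000 = 0.4400 m before braking
robot covers 2.2000·4.4000 − ½·0.5000·4.4000² = 4.8400 m while stopping
human closes 1.6000·4.6000 = 7.3600 m
C+Z_d+Z_r = 0.0200+0.0500+0.0800 = 0.1500 m
sum ≈ 0.4400+4.8400+7.3600+0.1500 ≈ 12.7900 m = S ✓

v_R_max = 11/5 m/s = 2.2000 m/s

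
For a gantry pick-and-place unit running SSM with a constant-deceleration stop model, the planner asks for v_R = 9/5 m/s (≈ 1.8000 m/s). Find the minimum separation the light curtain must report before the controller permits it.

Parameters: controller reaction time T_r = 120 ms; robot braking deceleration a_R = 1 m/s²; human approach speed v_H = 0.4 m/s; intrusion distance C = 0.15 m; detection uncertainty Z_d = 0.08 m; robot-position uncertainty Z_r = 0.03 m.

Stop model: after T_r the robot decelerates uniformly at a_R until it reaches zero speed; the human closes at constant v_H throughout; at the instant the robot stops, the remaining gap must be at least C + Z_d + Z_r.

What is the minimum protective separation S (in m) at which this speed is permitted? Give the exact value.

S_min = 358/125 m = 2.8640 m

stop time T_s = (9/5)/1 = 1.8000 s
robot in T_r: 1.8000·0.1200 = 0.2160 m
robot covers 1.8000·1.8000 − ½·1.0000·1.8000² = 1.6200 m while stopping
human over T_r+T_s: 0.4000·(0.1200+1.8000) = 0.7680 m
C+Z_d+Z_r = 0.1500+0.0800+0.0300 = 0.2600 m
S_min ≈ 0.2160+1.6200+0.7680+0.2600  ⇒  S_min = 358/125 m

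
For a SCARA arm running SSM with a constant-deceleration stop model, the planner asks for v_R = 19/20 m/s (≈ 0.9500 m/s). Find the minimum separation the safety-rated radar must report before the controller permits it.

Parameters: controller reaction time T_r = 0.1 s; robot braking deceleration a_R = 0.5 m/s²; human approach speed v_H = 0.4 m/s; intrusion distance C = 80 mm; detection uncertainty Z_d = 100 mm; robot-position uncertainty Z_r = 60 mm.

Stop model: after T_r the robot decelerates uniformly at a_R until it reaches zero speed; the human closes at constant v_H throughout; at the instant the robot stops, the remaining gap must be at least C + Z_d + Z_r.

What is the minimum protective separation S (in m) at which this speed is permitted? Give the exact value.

braking lasts T_s = (19/20)/(1/2) = 1.9000 s
robot in T_r: 0.9500·0.1000 = 0.0950 m
braking distance = 0.9500²/(2·0.5000) = 0.9025 m
human over T_r+T_s: 0.4000·(0.1000+1.9000) = 0.8000 m
C+Z_d+Z_r = 0.0800+0.1000+0.0600 = 0.2400 m
S_min ≈ 0.0950+0.9025+0.8000+0.2400  ⇒  S_min = 163/80 m

S_min = 163/80 m = 2.0375 m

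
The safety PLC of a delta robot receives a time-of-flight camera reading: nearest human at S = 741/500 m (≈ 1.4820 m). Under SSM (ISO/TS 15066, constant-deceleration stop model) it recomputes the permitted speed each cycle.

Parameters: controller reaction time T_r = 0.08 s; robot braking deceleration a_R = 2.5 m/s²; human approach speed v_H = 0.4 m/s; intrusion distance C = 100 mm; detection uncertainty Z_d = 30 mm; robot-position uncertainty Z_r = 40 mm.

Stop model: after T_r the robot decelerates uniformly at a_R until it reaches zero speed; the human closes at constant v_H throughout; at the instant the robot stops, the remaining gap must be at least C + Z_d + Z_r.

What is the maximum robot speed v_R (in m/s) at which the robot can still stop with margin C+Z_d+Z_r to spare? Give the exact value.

quadratic (1/5)·v² + (6/25)·v + (-32/25) = 0
  disc = (6/25)² − 4·(1/5)·(-32/25) = 676/625 ; √disc = 26/25
  v_R = (−(6/25) + 26/25) / (2·(1/5)) = 2 m/s
check:
braking lasts T_s = 2/(5/2) = 0.8000 s
robot covers v_R·T_r = 2.0000·0.0800 = 0.1600 m before braking
robot covers 2.0000·0.8000 − ½·2.5000·0.8000² = 0.8000 m while stopping
human over T_r+T_s: 0.4000·(0.0800+0.8000) = 0.3520 m
margins: 0.1000+0.0300+0.0400 = 0.1700 m
sum ≈ 0.1600+0.8000+0.3520+0.1700 ≈ 1.4820 m = S ✓

v_R_max = 2 m/s = 2.0000 m/s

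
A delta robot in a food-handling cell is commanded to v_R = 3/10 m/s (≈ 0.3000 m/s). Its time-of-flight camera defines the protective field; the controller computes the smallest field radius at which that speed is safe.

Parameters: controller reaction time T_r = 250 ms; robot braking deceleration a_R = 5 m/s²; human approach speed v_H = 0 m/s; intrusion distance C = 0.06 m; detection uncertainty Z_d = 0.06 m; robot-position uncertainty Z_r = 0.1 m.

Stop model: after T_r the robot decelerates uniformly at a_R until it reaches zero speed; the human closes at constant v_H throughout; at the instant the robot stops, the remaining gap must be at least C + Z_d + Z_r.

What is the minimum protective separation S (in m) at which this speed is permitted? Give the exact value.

T_s = v_R/a_R = (3/10)/5 = 0.0600 s
reaction-phase robot travel = 0.3000·0.2500 = 0.0750 m
robot under decel: 0.3000²/(2·5.0000) = 0.0090 m
person approaches 0.0000·(0.2500+0.0600) = 0.0000 m
margins: 0.0600+0.0600+0.1000 = 0.2200 m
S_min ≈ 0.0750+0.0090+0.0000+0.2200  ⇒  S_min = 38/125 m

S_min = 38/125 m = 0.3040 m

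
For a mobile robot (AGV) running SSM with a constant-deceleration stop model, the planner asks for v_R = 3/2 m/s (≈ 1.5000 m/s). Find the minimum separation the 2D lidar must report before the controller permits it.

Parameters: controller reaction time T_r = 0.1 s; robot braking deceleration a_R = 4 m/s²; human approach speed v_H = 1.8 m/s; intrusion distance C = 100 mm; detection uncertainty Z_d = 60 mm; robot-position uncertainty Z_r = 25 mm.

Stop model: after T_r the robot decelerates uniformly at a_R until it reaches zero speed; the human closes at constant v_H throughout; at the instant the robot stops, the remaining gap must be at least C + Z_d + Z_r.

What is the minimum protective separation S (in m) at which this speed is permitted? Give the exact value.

T_s = v_R/a_R = (3/2)/4 = 0.3750 s
reaction-phase robot travel = 1.5000·0.1000 = 0.1500 m
robot covers 1.5000·0.3750 − ½·4.0000·0.3750² = 0.2812 m while stopping
person approaches 1.8000·(0.1000+0.3750) = 0.8550 m
margins: 0.1000+0.0600+0.0250 = 0.1850 m
S_min ≈ 0.1500+0.2812+0.8550+0.1850  ⇒  S_min = 1177/800 m

S_min = 1177/800 m = 1.4712 m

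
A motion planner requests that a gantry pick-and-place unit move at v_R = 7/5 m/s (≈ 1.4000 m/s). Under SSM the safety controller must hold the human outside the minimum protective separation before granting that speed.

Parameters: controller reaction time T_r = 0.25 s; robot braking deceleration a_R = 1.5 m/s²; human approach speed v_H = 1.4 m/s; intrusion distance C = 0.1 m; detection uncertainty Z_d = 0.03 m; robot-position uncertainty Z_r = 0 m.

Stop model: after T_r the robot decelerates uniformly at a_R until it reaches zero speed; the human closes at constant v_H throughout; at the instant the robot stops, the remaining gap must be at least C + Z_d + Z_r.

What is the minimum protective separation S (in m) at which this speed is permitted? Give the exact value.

stop time T_s = (7/5)/(3/2) = 0.9333 s
reaction-phase robot travel = 1.4000·0.2500 = 0.3500 m
braking distance = 1.4000²/(2·1.5000) = 0.6533 m
human closes 1.4000·1.1833 = 1.6567 m
margins: 0.1000+0.0300+0.0000 = 0.1300 m
S_min ≈ 0.3500+0.6533+1.6567+0.1300  ⇒  S_min = 279/100 m

S_min = 279/100 m = 2.7900 m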